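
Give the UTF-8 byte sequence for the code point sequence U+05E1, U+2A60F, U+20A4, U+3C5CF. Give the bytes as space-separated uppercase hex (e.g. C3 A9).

D7 A1 F0 AA 98 8F E2 82 A4 F0 BC 97 8F

U+05E1: 2-byte form → D7 A1.
U+2A60F: 4-byte form → F0 AA 98 8F.
U+20A4: 3-byte form → E2 82 A4.
U+3C5CF: 4-byte form → F0 BC 97 8F.
Concatenated (13 bytes): D7 A1 F0 AA 98 8F E2 82 A4 F0 BC 97 8F.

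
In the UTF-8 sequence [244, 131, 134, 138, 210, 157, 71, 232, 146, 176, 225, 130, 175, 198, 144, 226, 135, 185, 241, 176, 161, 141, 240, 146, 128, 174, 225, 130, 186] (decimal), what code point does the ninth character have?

Offset 0: leading byte 0xF4 = 11110100 → 4-byte char #1 = F4 83 86 8A.
Offset 4: leading byte 0xD2 = 11010010 → 2-byte char #2 = D2 9D.
Offset 6: leading byte 0x47 = 01000111 → 1-byte char #3 = 47.
Offset 7: leading byte 0xE8 = 11101000 → 3-byte char #4 = E8 92 B0.
Offset 10: leading byte 0xE1 = 11100001 → 3-byte char #5 = E1 82 AF.
Offset 13: leading byte 0xC6 = 11000110 → 2-byte char #6 = C6 90.
Offset 15: leading byte 0xE2 = 11100010 → 3-byte char #7 = E2 87 B9.
Offset 18: leading byte 0xF1 = 11110001 → 4-byte char #8 = F1 B0 A1 8D.
Offset 22: leading byte 0xF0 = 11110000 → 4-byte char #9 = F0 92 80 AE.
Leading byte 0xF0 = 11110000 matches 11110xxx → 4-byte sequence.
Byte 1: 0xF0 = 11110000, payload 000 (3 bits).
Byte 2: 0x92 = 10010010 (10xxxxxx ✓), payload 010010.
Byte 3: 0x80 = 10000000 (10xxxxxx ✓), payload 000000.
Byte 4: 0xAE = 10101110 (10xxxxxx ✓), payload 101110.
Concatenate: 000010010000000101110 = 0x1202E (21 bits → U+1202E).

U+1202E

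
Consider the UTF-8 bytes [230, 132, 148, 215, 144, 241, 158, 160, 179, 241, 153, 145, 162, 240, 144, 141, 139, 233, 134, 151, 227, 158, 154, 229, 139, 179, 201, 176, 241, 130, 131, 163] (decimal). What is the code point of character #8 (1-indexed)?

Offset 0: leading byte 0xE6 = 11100110 → 3-byte char #1 = E6 84 94.
Offset 3: leading byte 0xD7 = 11010111 → 2-byte char #2 = D7 90.
Offset 5: leading byte 0xF1 = 11110001 → 4-byte char #3 = F1 9E A0 B3.
Offset 9: leading byte 0xF1 = 11110001 → 4-byte char #4 = F1 99 91 A2.
Offset 13: leading byte 0xF0 = 11110000 → 4-byte char #5 = F0 90 8D 8B.
Offset 17: leading byte 0xE9 = 11101001 → 3-byte char #6 = E9 86 97.
Offset 20: leading byte 0xE3 = 11100011 → 3-byte char #7 = E3 9E 9A.
Offset 23: leading byte 0xE5 = 11100101 → 3-byte char #8 = E5 8B B3.
Leading byte 0xE5 = 11100101 matches 1110xxxx → 3-byte sequence.
Byte 1: 0xE5 = 11100101, payload 0101 (4 bits).
Byte 2: 0x8B = 10001011 (10xxxxxx ✓), payload 001011.
Byte 3: 0xB3 = 10110011 (10xxxxxx ✓), payload 110011.
Concatenate: 0101001011110011 = 0x52F3 (16 bits → U+52F3).

U+52F3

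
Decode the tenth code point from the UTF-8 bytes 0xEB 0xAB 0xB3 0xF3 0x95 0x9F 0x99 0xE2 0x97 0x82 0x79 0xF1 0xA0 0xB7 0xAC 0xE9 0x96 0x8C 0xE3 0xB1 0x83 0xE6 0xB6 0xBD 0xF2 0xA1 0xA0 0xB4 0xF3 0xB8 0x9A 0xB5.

Offset 0: leading byte 0xEB = 11101011 → 3-byte char #1 = EB AB B3.
Offset 3: leading byte 0xF3 = 11110011 → 4-byte char #2 = F3 95 9F 99.
Offset 7: leading byte 0xE2 = 11100010 → 3-byte char #3 = E2 97 82.
Offset 10: leading byte 0x79 = 01111001 → 1-byte char #4 = 79.
Offset 11: leading byte 0xF1 = 11110001 → 4-byte char #5 = F1 A0 B7 AC.
Offset 15: leading byte 0xE9 = 11101001 → 3-byte char #6 = E9 96 8C.
Offset 18: leading byte 0xE3 = 11100011 → 3-byte char #7 = E3 B1 83.
Offset 21: leading byte 0xE6 = 11100110 → 3-byte char #8 = E6 B6 BD.
Offset 24: leading byte 0xF2 = 11110010 → 4-byte char #9 = F2 A1 A0 B4.
Offset 28: leading byte 0xF3 = 11110011 → 4-byte char #10 = F3 B8 9A B5.
Leading byte 0xF3 = 11110011 matches 11110xxx → 4-byte sequence.
Byte 1: 0xF3 = 11110011, payload 011 (3 bits).
Byte 2: 0xB8 = 10111000 (10xxxxxx ✓), payload 111000.
Byte 3: 0x9A = 10011010 (10xxxxxx ✓), payload 011010.
Byte 4: 0xB5 = 10110101 (10xxxxxx ✓), payload 110101.
Concatenate: 011111000011010110101 = 0xF86B5 (21 bits → U+F86B5).

U+F86B5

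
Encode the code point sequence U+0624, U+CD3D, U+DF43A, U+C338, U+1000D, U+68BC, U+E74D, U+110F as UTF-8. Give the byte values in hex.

D8 A4 EC B4 BD F3 9F 90 BA EC 8C B8 F0 90 80 8D E6 A2 BC EE 9D 8D E1 84 8F

U+0624: 2-byte form → D8 A4.
U+CD3D: 3-byte form → EC B4 BD.
U+DF43A: 4-byte form → F3 9F 90 BA.
U+C338: 3-byte form → EC 8C B8.
U+1000D: 4-byte form → F0 90 80 8D.
U+68BC: 3-byte form → E6 A2 BC.
U+E74D: 3-byte form → EE 9D 8D.
U+110F: 3-byte form → E1 84 8F.
Concatenated (25 bytes): D8 A4 EC B4 BD F3 9F 90 BA EC 8C B8 F0 90 80 8D E6 A2 BC EE 9D 8D E1 84 8F.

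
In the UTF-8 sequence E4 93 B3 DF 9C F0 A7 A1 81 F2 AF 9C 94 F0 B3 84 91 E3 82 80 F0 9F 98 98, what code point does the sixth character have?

U+3080

Offset 0: leading byte 0xE4 = 11100100 → 3-byte char #1 = E4 93 B3.
Offset 3: leading byte 0xDF = 11011111 → 2-byte char #2 = DF 9C.
Offset 5: leading byte 0xF0 = 11110000 → 4-byte char #3 = F0 A7 A1 81.
Offset 9: leading byte 0xF2 = 11110010 → 4-byte char #4 = F2 AF 9C 94.
Offset 13: leading byte 0xF0 = 11110000 → 4-byte char #5 = F0 B3 84 91.
Offset 17: leading byte 0xE3 = 11100011 → 3-byte char #6 = E3 82 80.
Leading byte 0xE3 = 11100011 matches 1110xxxx → 3-byte sequence.
Byte 1: 0xE3 = 11100011, payload 0011 (4 bits).
Byte 2: 0x82 = 10000010 (10xxxxxx ✓), payload 000010.
Byte 3: 0x80 = 10000000 (10xxxxxx ✓), payload 000000.
Concatenate: 0011000010000000 = 0x3080 (16 bits → U+3080).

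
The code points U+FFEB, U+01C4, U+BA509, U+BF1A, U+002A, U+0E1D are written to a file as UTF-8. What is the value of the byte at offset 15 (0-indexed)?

0x9D

U+FFEB → 3-byte form EF BF AB at offsets 0–2.
U+01C4 → 2-byte form C7 84 at offsets 3–4.
U+BA509 → 4-byte form F2 BA 94 89 at offsets 5–8.
U+BF1A → 3-byte form EB BC 9A at offsets 9–11.
U+002A → 1-byte form 2A at offsets 12–12.
U+0E1D → 3-byte form E0 B8 9D at offsets 13–15.
Offset 15 falls in char 6's range; it's byte 3 of E0 B8 9D = 0x9D.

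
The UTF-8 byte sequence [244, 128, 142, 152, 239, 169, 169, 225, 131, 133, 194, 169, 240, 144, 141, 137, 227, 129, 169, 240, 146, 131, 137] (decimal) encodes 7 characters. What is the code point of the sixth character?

Offset 0: leading byte 0xF4 = 11110100 → 4-byte char #1 = F4 80 8E 98.
Offset 4: leading byte 0xEF = 11101111 → 3-byte char #2 = EF A9 A9.
Offset 7: leading byte 0xE1 = 11100001 → 3-byte char #3 = E1 83 85.
Offset 10: leading byte 0xC2 = 11000010 → 2-byte char #4 = C2 A9.
Offset 12: leading byte 0xF0 = 11110000 → 4-byte char #5 = F0 90 8D 89.
Offset 16: leading byte 0xE3 = 11100011 → 3-byte char #6 = E3 81 A9.
Leading byte 0xE3 = 11100011 matches 1110xxxx → 3-byte sequence.
Byte 1: 0xE3 = 11100011, payload 0011 (4 bits).
Byte 2: 0x81 = 10000001 (10xxxxxx ✓), payload 000001.
Byte 3: 0xA9 = 10101001 (10xxxxxx ✓), payload 101001.
Concatenate: 0011000001101001 = 0x3069 (16 bits → U+3069).

U+3069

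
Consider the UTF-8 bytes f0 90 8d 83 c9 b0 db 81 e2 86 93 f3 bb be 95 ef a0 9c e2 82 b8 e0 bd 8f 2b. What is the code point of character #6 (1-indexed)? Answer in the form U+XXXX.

U+F81C

Offset 0: leading byte 0xF0 = 11110000 → 4-byte char #1 = F0 90 8D 83.
Offset 4: leading byte 0xC9 = 11001001 → 2-byte char #2 = C9 B0.
Offset 6: leading byte 0xDB = 11011011 → 2-byte char #3 = DB 81.
Offset 8: leading byte 0xE2 = 11100010 → 3-byte char #4 = E2 86 93.
Offset 11: leading byte 0xF3 = 11110011 → 4-byte char #5 = F3 BB BE 95.
Offset 15: leading byte 0xEF = 11101111 → 3-byte char #6 = EF A0 9C.
Leading byte 0xEF = 11101111 matches 1110xxxx → 3-byte sequence.
Byte 1: 0xEF = 11101111, payload 1111 (4 bits).
Byte 2: 0xA0 = 10100000 (10xxxxxx ✓), payload 100000.
Byte 3: 0x9C = 10011100 (10xxxxxx ✓), payload 011100.
Concatenate: 1111100000011100 = 0xF81C (16 bits → U+F81C).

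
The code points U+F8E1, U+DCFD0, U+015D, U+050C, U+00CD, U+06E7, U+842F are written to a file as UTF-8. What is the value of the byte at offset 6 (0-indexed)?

U+F8E1 → 3-byte form EF A3 A1 at offsets 0–2.
U+DCFD0 → 4-byte form F3 9C BF 90 at offsets 3–6.
Offset 6 falls in char 2's range; it's byte 4 of F3 9C BF 90 = 0x90.

0x90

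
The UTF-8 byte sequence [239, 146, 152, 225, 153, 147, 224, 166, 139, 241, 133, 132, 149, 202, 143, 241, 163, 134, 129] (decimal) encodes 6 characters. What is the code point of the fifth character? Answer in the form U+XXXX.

U+028F

Offset 0: leading byte 0xEF = 11101111 → 3-byte char #1 = EF 92 98.
Offset 3: leading byte 0xE1 = 11100001 → 3-byte char #2 = E1 99 93.
Offset 6: leading byte 0xE0 = 11100000 → 3-byte char #3 = E0 A6 8B.
Offset 9: leading byte 0xF1 = 11110001 → 4-byte char #4 = F1 85 84 95.
Offset 13: leading byte 0xCA = 11001010 → 2-byte char #5 = CA 8F.
Leading byte 0xCA = 11001010 matches 110xxxxx → 2-byte sequence.
Byte 1: 0xCA = 11001010, payload 01010 (5 bits).
Byte 2: 0x8F = 10001111 (10xxxxxx ✓), payload 001111.
Concatenate: 01010001111 = 0x28F (11 bits → U+028F).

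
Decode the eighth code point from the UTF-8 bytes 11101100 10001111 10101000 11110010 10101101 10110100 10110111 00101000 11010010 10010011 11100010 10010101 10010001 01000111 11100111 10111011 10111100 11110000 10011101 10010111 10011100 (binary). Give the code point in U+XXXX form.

Offset 0: leading byte 0xEC = 11101100 → 3-byte char #1 = EC 8F A8.
Offset 3: leading byte 0xF2 = 11110010 → 4-byte char #2 = F2 AD B4 B7.
Offset 7: leading byte 0x28 = 00101000 → 1-byte char #3 = 28.
Offset 8: leading byte 0xD2 = 11010010 → 2-byte char #4 = D2 93.
Offset 10: leading byte 0xE2 = 11100010 → 3-byte char #5 = E2 95 91.
Offset 13: leading byte 0x47 = 01000111 → 1-byte char #6 = 47.
Offset 14: leading byte 0xE7 = 11100111 → 3-byte char #7 = E7 BB BC.
Offset 17: leading byte 0xF0 = 11110000 → 4-byte char #8 = F0 9D 97 9C.
Leading byte 0xF0 = 11110000 matches 11110xxx → 4-byte sequence.
Byte 1: 0xF0 = 11110000, payload 000 (3 bits).
Byte 2: 0x9D = 10011101 (10xxxxxx ✓), payload 011101.
Byte 3: 0x97 = 10010111 (10xxxxxx ✓), payload 010111.
Byte 4: 0x9C = 10011100 (10xxxxxx ✓), payload 011100.
Concatenate: 000011101010111011100 = 0x1D5DC (21 bits → U+1D5DC).

U+1D5DC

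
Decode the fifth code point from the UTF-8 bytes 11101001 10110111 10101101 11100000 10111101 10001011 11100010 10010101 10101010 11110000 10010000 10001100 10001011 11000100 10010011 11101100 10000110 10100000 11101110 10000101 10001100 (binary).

Offset 0: leading byte 0xE9 = 11101001 → 3-byte char #1 = E9 B7 AD.
Offset 3: leading byte 0xE0 = 11100000 → 3-byte char #2 = E0 BD 8B.
Offset 6: leading byte 0xE2 = 11100010 → 3-byte char #3 = E2 95 AA.
Offset 9: leading byte 0xF0 = 11110000 → 4-byte char #4 = F0 90 8C 8B.
Offset 13: leading byte 0xC4 = 11000100 → 2-byte char #5 = C4 93.
Leading byte 0xC4 = 11000100 matches 110xxxxx → 2-byte sequence.
Byte 1: 0xC4 = 11000100, payload 00100 (5 bits).
Byte 2: 0x93 = 10010011 (10xxxxxx ✓), payload 010011.
Concatenate: 00100010011 = 0x113 (11 bits → U+0113).

U+0113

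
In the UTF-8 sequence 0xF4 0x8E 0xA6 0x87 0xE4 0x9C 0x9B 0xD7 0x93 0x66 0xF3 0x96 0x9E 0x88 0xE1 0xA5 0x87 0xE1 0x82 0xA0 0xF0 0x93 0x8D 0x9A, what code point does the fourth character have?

Offset 0: leading byte 0xF4 = 11110100 → 4-byte char #1 = F4 8E A6 87.
Offset 4: leading byte 0xE4 = 11100100 → 3-byte char #2 = E4 9C 9B.
Offset 7: leading byte 0xD7 = 11010111 → 2-byte char #3 = D7 93.
Offset 9: leading byte 0x66 = 01100110 → 1-byte char #4 = 66.
Leading byte 0x66 = 01100110 matches 0xxxxxxx → 1-byte sequence.
Byte 1: 0x66 = 01100110, payload 1100110 (7 bits).
Concatenate: 1100110 = 0x66 (7 bits → U+0066).

U+0066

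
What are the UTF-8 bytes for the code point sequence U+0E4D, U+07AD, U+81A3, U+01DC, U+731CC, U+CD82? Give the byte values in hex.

U+0E4D: 3-byte form → E0 B9 8D.
U+07AD: 2-byte form → DE AD.
U+81A3: 3-byte form → E8 86 A3.
U+01DC: 2-byte form → C7 9C.
U+731CC: 4-byte form → F1 B3 87 8C.
U+CD82: 3-byte form → EC B6 82.
Concatenated (17 bytes): E0 B9 8D DE AD E8 86 A3 C7 9C F1 B3 87 8C EC B6 82.

E0 B9 8D DE AD E8 86 A3 C7 9C F1 B3 87 8C EC B6 82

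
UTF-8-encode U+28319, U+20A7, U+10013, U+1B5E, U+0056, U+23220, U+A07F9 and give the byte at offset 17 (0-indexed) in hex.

0x88

U+28319 → 4-byte form F0 A8 8C 99 at offsets 0–3.
U+20A7 → 3-byte form E2 82 A7 at offsets 4–6.
U+10013 → 4-byte form F0 90 80 93 at offsets 7–10.
U+1B5E → 3-byte form E1 AD 9E at offsets 11–13.
U+0056 → 1-byte form 56 at offsets 14–14.
U+23220 → 4-byte form F0 A3 88 A0 at offsets 15–18.
Offset 17 falls in char 6's range; it's byte 3 of F0 A3 88 A0 = 0x88.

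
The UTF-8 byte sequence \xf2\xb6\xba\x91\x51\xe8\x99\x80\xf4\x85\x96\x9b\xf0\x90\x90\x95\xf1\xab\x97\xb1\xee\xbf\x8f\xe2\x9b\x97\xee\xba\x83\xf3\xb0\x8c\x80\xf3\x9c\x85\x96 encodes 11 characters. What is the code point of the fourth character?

Offset 0: leading byte 0xF2 = 11110010 → 4-byte char #1 = F2 B6 BA 91.
Offset 4: leading byte 0x51 = 01010001 → 1-byte char #2 = 51.
Offset 5: leading byte 0xE8 = 11101000 → 3-byte char #3 = E8 99 80.
Offset 8: leading byte 0xF4 = 11110100 → 4-byte char #4 = F4 85 96 9B.
Leading byte 0xF4 = 11110100 matches 11110xxx → 4-byte sequence.
Byte 1: 0xF4 = 11110100, payload 100 (3 bits).
Byte 2: 0x85 = 10000101 (10xxxxxx ✓), payload 000101.
Byte 3: 0x96 = 10010110 (10xxxxxx ✓), payload 010110.
Byte 4: 0x9B = 10011011 (10xxxxxx ✓), payload 011011.
Concatenate: 100000101010110011011 = 0x10559B (21 bits → U+10559B).

U+10559B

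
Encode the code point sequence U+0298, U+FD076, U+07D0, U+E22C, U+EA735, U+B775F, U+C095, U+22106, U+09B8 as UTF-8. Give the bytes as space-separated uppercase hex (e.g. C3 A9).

CA 98 F3 BD 81 B6 DF 90 EE 88 AC F3 AA 9C B5 F2 B7 9D 9F EC 82 95 F0 A2 84 86 E0 A6 B8

U+0298: 2-byte form → CA 98.
U+FD076: 4-byte form → F3 BD 81 B6.
U+07D0: 2-byte form → DF 90.
U+E22C: 3-byte form → EE 88 AC.
U+EA735: 4-byte form → F3 AA 9C B5.
U+B775F: 4-byte form → F2 B7 9D 9F.
U+C095: 3-byte form → EC 82 95.
U+22106: 4-byte form → F0 A2 84 86.
U+09B8: 3-byte form → E0 A6 B8.
Concatenated (29 bytes): CA 98 F3 BD 81 B6 DF 90 EE 88 AC F3 AA 9C B5 F2 B7 9D 9F EC 82 95 F0 A2 84 86 E0 A6 B8.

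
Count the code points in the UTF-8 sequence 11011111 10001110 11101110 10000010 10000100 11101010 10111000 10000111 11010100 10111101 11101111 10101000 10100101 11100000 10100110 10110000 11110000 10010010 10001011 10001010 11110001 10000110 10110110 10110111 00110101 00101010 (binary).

10

Byte at offset 0: 0xDF = 11011111 → 2-byte char (#1). Advance 2.
Byte at offset 2: 0xEE = 11101110 → 3-byte char (#2). Advance 3.
Byte at offset 5: 0xEA = 11101010 → 3-byte char (#3). Advance 3.
Byte at offset 8: 0xD4 = 11010100 → 2-byte char (#4). Advance 2.
Byte at offset 10: 0xEF = 11101111 → 3-byte char (#5). Advance 3.
Byte at offset 13: 0xE0 = 11100000 → 3-byte char (#6). Advance 3.
Byte at offset 16: 0xF0 = 11110000 → 4-byte char (#7). Advance 4.
Byte at offset 20: 0xF1 = 11110001 → 4-byte char (#8). Advance 4.
Byte at offset 24: 0x35 = 00110101 → 1-byte char (#9). Advance 1.
Byte at offset 25: 0x2A = 00101010 → 1-byte char (#10). Advance 1.
Reached end at offset 26 after 10 code points.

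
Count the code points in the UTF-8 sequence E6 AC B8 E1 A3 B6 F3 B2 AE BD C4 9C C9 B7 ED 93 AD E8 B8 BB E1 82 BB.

Byte at offset 0: 0xE6 = 11100110 → 3-byte char (#1). Advance 3.
Byte at offset 3: 0xE1 = 11100001 → 3-byte char (#2). Advance 3.
Byte at offset 6: 0xF3 = 11110011 → 4-byte char (#3). Advance 4.
Byte at offset 10: 0xC4 = 11000100 → 2-byte char (#4). Advance 2.
Byte at offset 12: 0xC9 = 11001001 → 2-byte char (#5). Advance 2.
Byte at offset 14: 0xED = 11101101 → 3-byte char (#6). Advance 3.
Byte at offset 17: 0xE8 = 11101000 → 3-byte char (#7). Advance 3.
Byte at offset 20: 0xE1 = 11100001 → 3-byte char (#8). Advance 3.
Reached end at offset 23 after 8 code points.

8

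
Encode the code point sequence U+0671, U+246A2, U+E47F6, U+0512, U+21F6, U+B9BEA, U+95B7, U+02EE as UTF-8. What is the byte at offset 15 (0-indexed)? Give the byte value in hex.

0xF2

U+0671 → 2-byte form D9 B1 at offsets 0–1.
U+246A2 → 4-byte form F0 A4 9A A2 at offsets 2–5.
U+E47F6 → 4-byte form F3 A4 9F B6 at offsets 6–9.
U+0512 → 2-byte form D4 92 at offsets 10–11.
U+21F6 → 3-byte form E2 87 B6 at offsets 12–14.
U+B9BEA → 4-byte form F2 B9 AF AA at offsets 15–18.
Offset 15 falls in char 6's range; it's byte 1 of F2 B9 AF AA = 0xF2.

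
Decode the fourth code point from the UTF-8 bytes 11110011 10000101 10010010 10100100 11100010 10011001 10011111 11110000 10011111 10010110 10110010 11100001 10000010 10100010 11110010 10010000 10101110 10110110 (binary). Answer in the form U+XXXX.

Offset 0: leading byte 0xF3 = 11110011 → 4-byte char #1 = F3 85 92 A4.
Offset 4: leading byte 0xE2 = 11100010 → 3-byte char #2 = E2 99 9F.
Offset 7: leading byte 0xF0 = 11110000 → 4-byte char #3 = F0 9F 96 B2.
Offset 11: leading byte 0xE1 = 11100001 → 3-byte char #4 = E1 82 A2.
Leading byte 0xE1 = 11100001 matches 1110xxxx → 3-byte sequence.
Byte 1: 0xE1 = 11100001, payload 0001 (4 bits).
Byte 2: 0x82 = 10000010 (10xxxxxx ✓), payload 000010.
Byte 3: 0xA2 = 10100010 (10xxxxxx ✓), payload 100010.
Concatenate: 0001000010100010 = 0x10A2 (16 bits → U+10A2).

U+10A2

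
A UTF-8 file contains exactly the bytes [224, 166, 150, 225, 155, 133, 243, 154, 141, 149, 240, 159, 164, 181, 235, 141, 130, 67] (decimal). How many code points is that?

6

Byte at offset 0: 0xE0 = 11100000 → 3-byte char (#1). Advance 3.
Byte at offset 3: 0xE1 = 11100001 → 3-byte char (#2). Advance 3.
Byte at offset 6: 0xF3 = 11110011 → 4-byte char (#3). Advance 4.
Byte at offset 10: 0xF0 = 11110000 → 4-byte char (#4). Advance 4.
Byte at offset 14: 0xEB = 11101011 → 3-byte char (#5). Advance 3.
Byte at offset 17: 0x43 = 01000011 → 1-byte char (#6). Advance 1.
Reached end at offset 18 after 6 code points.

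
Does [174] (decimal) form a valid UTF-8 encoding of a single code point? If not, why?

Byte 0xAE = 10101110 has the form 10xxxxxx — a continuation byte — but there is no preceding leading byte.

invalid (continuation byte with no leading byte)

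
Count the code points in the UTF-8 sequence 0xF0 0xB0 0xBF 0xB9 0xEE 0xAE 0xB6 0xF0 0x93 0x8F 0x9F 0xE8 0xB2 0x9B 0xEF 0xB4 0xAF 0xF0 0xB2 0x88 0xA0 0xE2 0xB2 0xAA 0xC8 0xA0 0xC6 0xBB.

9

Byte at offset 0: 0xF0 = 11110000 → 4-byte char (#1). Advance 4.
Byte at offset 4: 0xEE = 11101110 → 3-byte char (#2). Advance 3.
Byte at offset 7: 0xF0 = 11110000 → 4-byte char (#3). Advance 4.
Byte at offset 11: 0xE8 = 11101000 → 3-byte char (#4). Advance 3.
Byte at offset 14: 0xEF = 11101111 → 3-byte char (#5). Advance 3.
Byte at offset 17: 0xF0 = 11110000 → 4-byte char (#6). Advance 4.
Byte at offset 21: 0xE2 = 11100010 → 3-byte char (#7). Advance 3.
Byte at offset 24: 0xC8 = 11001000 → 2-byte char (#8). Advance 2.
Byte at offset 26: 0xC6 = 11000110 → 2-byte char (#9). Advance 2.
Reached end at offset 28 after 9 code points.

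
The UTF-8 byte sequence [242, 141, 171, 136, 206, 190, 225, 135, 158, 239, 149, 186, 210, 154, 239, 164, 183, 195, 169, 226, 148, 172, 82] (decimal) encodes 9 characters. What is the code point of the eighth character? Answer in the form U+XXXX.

Offset 0: leading byte 0xF2 = 11110010 → 4-byte char #1 = F2 8D AB 88.
Offset 4: leading byte 0xCE = 11001110 → 2-byte char #2 = CE BE.
Offset 6: leading byte 0xE1 = 11100001 → 3-byte char #3 = E1 87 9E.
Offset 9: leading byte 0xEF = 11101111 → 3-byte char #4 = EF 95 BA.
Offset 12: leading byte 0xD2 = 11010010 → 2-byte char #5 = D2 9A.
Offset 14: leading byte 0xEF = 11101111 → 3-byte char #6 = EF A4 B7.
Offset 17: leading byte 0xC3 = 11000011 → 2-byte char #7 = C3 A9.
Offset 19: leading byte 0xE2 = 11100010 → 3-byte char #8 = E2 94 AC.
Leading byte 0xE2 = 11100010 matches 1110xxxx → 3-byte sequence.
Byte 1: 0xE2 = 11100010, payload 0010 (4 bits).
Byte 2: 0x94 = 10010100 (10xxxxxx ✓), payload 010100.
Byte 3: 0xAC = 10101100 (10xxxxxx ✓), payload 101100.
Concatenate: 0010010100101100 = 0x252C (16 bits → U+252C).

U+252C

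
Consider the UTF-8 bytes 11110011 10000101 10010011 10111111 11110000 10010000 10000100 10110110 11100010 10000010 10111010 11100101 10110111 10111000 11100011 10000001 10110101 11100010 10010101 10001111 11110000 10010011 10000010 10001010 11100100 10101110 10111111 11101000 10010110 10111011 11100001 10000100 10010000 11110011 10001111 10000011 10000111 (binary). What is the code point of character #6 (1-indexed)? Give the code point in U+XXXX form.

Offset 0: leading byte 0xF3 = 11110011 → 4-byte char #1 = F3 85 93 BF.
Offset 4: leading byte 0xF0 = 11110000 → 4-byte char #2 = F0 90 84 B6.
Offset 8: leading byte 0xE2 = 11100010 → 3-byte char #3 = E2 82 BA.
Offset 11: leading byte 0xE5 = 11100101 → 3-byte char #4 = E5 B7 B8.
Offset 14: leading byte 0xE3 = 11100011 → 3-byte char #5 = E3 81 B5.
Offset 17: leading byte 0xE2 = 11100010 → 3-byte char #6 = E2 95 8F.
Leading byte 0xE2 = 11100010 matches 1110xxxx → 3-byte sequence.
Byte 1: 0xE2 = 11100010, payload 0010 (4 bits).
Byte 2: 0x95 = 10010101 (10xxxxxx ✓), payload 010101.
Byte 3: 0x8F = 10001111 (10xxxxxx ✓), payload 001111.
Concatenate: 0010010101001111 = 0x254F (16 bits → U+254F).

U+254F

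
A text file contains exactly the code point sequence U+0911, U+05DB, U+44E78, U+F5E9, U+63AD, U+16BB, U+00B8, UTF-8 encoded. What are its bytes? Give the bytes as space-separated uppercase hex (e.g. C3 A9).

U+0911: 3-byte form → E0 A4 91.
U+05DB: 2-byte form → D7 9B.
U+44E78: 4-byte form → F1 84 B9 B8.
U+F5E9: 3-byte form → EF 97 A9.
U+63AD: 3-byte form → E6 8E AD.
U+16BB: 3-byte form → E1 9A BB.
U+00B8: 2-byte form → C2 B8.
Concatenated (20 bytes): E0 A4 91 D7 9B F1 84 B9 B8 EF 97 A9 E6 8E AD E1 9A BB C2 B8.

E0 A4 91 D7 9B F1 84 B9 B8 EF 97 A9 E6 8E AD E1 9A BB C2 B8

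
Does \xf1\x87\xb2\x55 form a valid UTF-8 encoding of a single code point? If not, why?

invalid (non-continuation byte where continuation expected)

Leading byte 0xF1 = 11110001 → 4-byte form.
Byte 4 is 0x55 = 01010101, which is not 10xxxxxx — expected a continuation byte.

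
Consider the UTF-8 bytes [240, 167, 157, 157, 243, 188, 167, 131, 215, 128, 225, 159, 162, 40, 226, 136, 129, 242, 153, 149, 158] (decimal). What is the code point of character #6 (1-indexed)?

Offset 0: leading byte 0xF0 = 11110000 → 4-byte char #1 = F0 A7 9D 9D.
Offset 4: leading byte 0xF3 = 11110011 → 4-byte char #2 = F3 BC A7 83.
Offset 8: leading byte 0xD7 = 11010111 → 2-byte char #3 = D7 80.
Offset 10: leading byte 0xE1 = 11100001 → 3-byte char #4 = E1 9F A2.
Offset 13: leading byte 0x28 = 00101000 → 1-byte char #5 = 28.
Offset 14: leading byte 0xE2 = 11100010 → 3-byte char #6 = E2 88 81.
Leading byte 0xE2 = 11100010 matches 1110xxxx → 3-byte sequence.
Byte 1: 0xE2 = 11100010, payload 0010 (4 bits).
Byte 2: 0x88 = 10001000 (10xxxxxx ✓), payload 001000.
Byte 3: 0x81 = 10000001 (10xxxxxx ✓), payload 000001.
Concatenate: 0010001000000001 = 0x2201 (16 bits → U+2201).

U+2201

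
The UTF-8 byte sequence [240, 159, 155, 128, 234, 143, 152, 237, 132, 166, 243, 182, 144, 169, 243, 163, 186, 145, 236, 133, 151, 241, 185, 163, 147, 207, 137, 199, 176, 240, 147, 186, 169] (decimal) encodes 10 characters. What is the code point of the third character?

U+D126

Offset 0: leading byte 0xF0 = 11110000 → 4-byte char #1 = F0 9F 9B 80.
Offset 4: leading byte 0xEA = 11101010 → 3-byte char #2 = EA 8F 98.
Offset 7: leading byte 0xED = 11101101 → 3-byte char #3 = ED 84 A6.
Leading byte 0xED = 11101101 matches 1110xxxx → 3-byte sequence.
Byte 1: 0xED = 11101101, payload 1101 (4 bits).
Byte 2: 0x84 = 10000100 (10xxxxxx ✓), payload 000100.
Byte 3: 0xA6 = 10100110 (10xxxxxx ✓), payload 100110.
Concatenate: 1101000100100110 = 0xD126 (16 bits → U+D126).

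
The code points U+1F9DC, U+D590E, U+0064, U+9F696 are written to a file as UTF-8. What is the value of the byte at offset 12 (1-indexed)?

0x9A

1-indexed offset 12 is 0-indexed offset 11.
U+1F9DC → 4-byte form F0 9F A7 9C at offsets 0–3.
U+D590E → 4-byte form F3 95 A4 8E at offsets 4–7.
U+0064 → 1-byte form 64 at offsets 8–8.
U+9F696 → 4-byte form F2 9F 9A 96 at offsets 9–12.
Offset 11 falls in char 4's range; it's byte 3 of F2 9F 9A 96 = 0x9A.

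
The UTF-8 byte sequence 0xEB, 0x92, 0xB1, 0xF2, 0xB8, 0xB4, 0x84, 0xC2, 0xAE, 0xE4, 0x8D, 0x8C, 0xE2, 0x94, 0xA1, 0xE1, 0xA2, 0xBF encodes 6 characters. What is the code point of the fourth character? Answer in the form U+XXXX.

Offset 0: leading byte 0xEB = 11101011 → 3-byte char #1 = EB 92 B1.
Offset 3: leading byte 0xF2 = 11110010 → 4-byte char #2 = F2 B8 B4 84.
Offset 7: leading byte 0xC2 = 11000010 → 2-byte char #3 = C2 AE.
Offset 9: leading byte 0xE4 = 11100100 → 3-byte char #4 = E4 8D 8C.
Leading byte 0xE4 = 11100100 matches 1110xxxx → 3-byte sequence.
Byte 1: 0xE4 = 11100100, payload 0100 (4 bits).
Byte 2: 0x8D = 10001101 (10xxxxxx ✓), payload 001101.
Byte 3: 0x8C = 10001100 (10xxxxxx ✓), payload 001100.
Concatenate: 0100001101001100 = 0x434C (16 bits → U+434C).

U+434C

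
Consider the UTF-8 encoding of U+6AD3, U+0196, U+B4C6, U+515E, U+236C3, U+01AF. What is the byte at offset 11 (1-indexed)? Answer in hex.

1-indexed offset 11 is 0-indexed offset 10.
U+6AD3 → 3-byte form E6 AB 93 at offsets 0–2.
U+0196 → 2-byte form C6 96 at offsets 3–4.
U+B4C6 → 3-byte form EB 93 86 at offsets 5–7.
U+515E → 3-byte form E5 85 9E at offsets 8–10.
Offset 10 falls in char 4's range; it's byte 3 of E5 85 9E = 0x9E.

0x9E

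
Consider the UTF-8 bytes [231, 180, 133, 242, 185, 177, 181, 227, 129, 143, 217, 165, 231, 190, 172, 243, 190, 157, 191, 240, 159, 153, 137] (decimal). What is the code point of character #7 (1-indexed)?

U+1F649

Offset 0: leading byte 0xE7 = 11100111 → 3-byte char #1 = E7 B4 85.
Offset 3: leading byte 0xF2 = 11110010 → 4-byte char #2 = F2 B9 B1 B5.
Offset 7: leading byte 0xE3 = 11100011 → 3-byte char #3 = E3 81 8F.
Offset 10: leading byte 0xD9 = 11011001 → 2-byte char #4 = D9 A5.
Offset 12: leading byte 0xE7 = 11100111 → 3-byte char #5 = E7 BE AC.
Offset 15: leading byte 0xF3 = 11110011 → 4-byte char #6 = F3 BE 9D BF.
Offset 19: leading byte 0xF0 = 11110000 → 4-byte char #7 = F0 9F 99 89.
Leading byte 0xF0 = 11110000 matches 11110xxx → 4-byte sequence.
Byte 1: 0xF0 = 11110000, payload 000 (3 bits).
Byte 2: 0x9F = 10011111 (10xxxxxx ✓), payload 011111.
Byte 3: 0x99 = 10011001 (10xxxxxx ✓), payload 011001.
Byte 4: 0x89 = 10001001 (10xxxxxx ✓), payload 001001.
Concatenate: 000011111011001001001 = 0x1F649 (21 bits → U+1F649).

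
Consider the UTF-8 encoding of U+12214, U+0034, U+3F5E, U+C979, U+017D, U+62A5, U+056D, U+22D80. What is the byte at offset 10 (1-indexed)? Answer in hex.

1-indexed offset 10 is 0-indexed offset 9.
U+12214 → 4-byte form F0 92 88 94 at offsets 0–3.
U+0034 → 1-byte form 34 at offsets 4–4.
U+3F5E → 3-byte form E3 BD 9E at offsets 5–7.
U+C979 → 3-byte form EC A5 B9 at offsets 8–10.
Offset 9 falls in char 4's range; it's byte 2 of EC A5 B9 = 0xA5.

0xA5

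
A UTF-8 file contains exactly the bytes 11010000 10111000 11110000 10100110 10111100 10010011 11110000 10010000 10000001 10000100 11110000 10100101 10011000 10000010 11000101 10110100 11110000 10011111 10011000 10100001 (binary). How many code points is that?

6

Byte at offset 0: 0xD0 = 11010000 → 2-byte char (#1). Advance 2.
Byte at offset 2: 0xF0 = 11110000 → 4-byte char (#2). Advance 4.
Byte at offset 6: 0xF0 = 11110000 → 4-byte char (#3). Advance 4.
Byte at offset 10: 0xF0 = 11110000 → 4-byte char (#4). Advance 4.
Byte at offset 14: 0xC5 = 11000101 → 2-byte char (#5). Advance 2.
Byte at offset 16: 0xF0 = 11110000 → 4-byte char (#6). Advance 4.
Reached end at offset 20 after 6 code points.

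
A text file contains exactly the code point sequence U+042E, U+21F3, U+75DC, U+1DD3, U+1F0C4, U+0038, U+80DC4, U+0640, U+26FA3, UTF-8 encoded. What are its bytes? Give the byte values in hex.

U+042E: 2-byte form → D0 AE.
U+21F3: 3-byte form → E2 87 B3.
U+75DC: 3-byte form → E7 97 9C.
U+1DD3: 3-byte form → E1 B7 93.
U+1F0C4: 4-byte form → F0 9F 83 84.
U+0038: 1-byte form → 38.
U+80DC4: 4-byte form → F2 80 B7 84.
U+0640: 2-byte form → D9 80.
U+26FA3: 4-byte form → F0 A6 BE A3.
Concatenated (26 bytes): D0 AE E2 87 B3 E7 97 9C E1 B7 93 F0 9F 83 84 38 F2 80 B7 84 D9 80 F0 A6 BE A3.

D0 AE E2 87 B3 E7 97 9C E1 B7 93 F0 9F 83 84 38 F2 80 B7 84 D9 80 F0 A6 BE A3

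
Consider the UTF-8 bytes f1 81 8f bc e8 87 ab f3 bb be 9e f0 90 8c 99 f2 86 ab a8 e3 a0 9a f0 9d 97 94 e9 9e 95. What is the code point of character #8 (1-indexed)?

Offset 0: leading byte 0xF1 = 11110001 → 4-byte char #1 = F1 81 8F BC.
Offset 4: leading byte 0xE8 = 11101000 → 3-byte char #2 = E8 87 AB.
Offset 7: leading byte 0xF3 = 11110011 → 4-byte char #3 = F3 BB BE 9E.
Offset 11: leading byte 0xF0 = 11110000 → 4-byte char #4 = F0 90 8C 99.
Offset 15: leading byte 0xF2 = 11110010 → 4-byte char #5 = F2 86 AB A8.
Offset 19: leading byte 0xE3 = 11100011 → 3-byte char #6 = E3 A0 9A.
Offset 22: leading byte 0xF0 = 11110000 → 4-byte char #7 = F0 9D 97 94.
Offset 26: leading byte 0xE9 = 11101001 → 3-byte char #8 = E9 9E 95.
Leading byte 0xE9 = 11101001 matches 1110xxxx → 3-byte sequence.
Byte 1: 0xE9 = 11101001, payload 1001 (4 bits).
Byte 2: 0x9E = 10011110 (10xxxxxx ✓), payload 011110.
Byte 3: 0x95 = 10010101 (10xxxxxx ✓), payload 010101.
Concatenate: 1001011110010101 = 0x9795 (16 bits → U+9795).

U+9795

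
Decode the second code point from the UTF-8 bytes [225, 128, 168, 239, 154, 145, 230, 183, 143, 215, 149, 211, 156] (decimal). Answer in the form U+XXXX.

Offset 0: leading byte 0xE1 = 11100001 → 3-byte char #1 = E1 80 A8.
Offset 3: leading byte 0xEF = 11101111 → 3-byte char #2 = EF 9A 91.
Leading byte 0xEF = 11101111 matches 1110xxxx → 3-byte sequence.
Byte 1: 0xEF = 11101111, payload 1111 (4 bits).
Byte 2: 0x9A = 10011010 (10xxxxxx ✓), payload 011010.
Byte 3: 0x91 = 10010001 (10xxxxxx ✓), payload 010001.
Concatenate: 1111011010010001 = 0xF691 (16 bits → U+F691).

U+F691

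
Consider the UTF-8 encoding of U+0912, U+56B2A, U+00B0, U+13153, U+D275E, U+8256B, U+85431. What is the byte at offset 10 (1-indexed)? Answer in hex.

0xF0

1-indexed offset 10 is 0-indexed offset 9.
U+0912 → 3-byte form E0 A4 92 at offsets 0–2.
U+56B2A → 4-byte form F1 96 AC AA at offsets 3–6.
U+00B0 → 2-byte form C2 B0 at offsets 7–8.
U+13153 → 4-byte form F0 93 85 93 at offsets 9–12.
Offset 9 falls in char 4's range; it's byte 1 of F0 93 85 93 = 0xF0.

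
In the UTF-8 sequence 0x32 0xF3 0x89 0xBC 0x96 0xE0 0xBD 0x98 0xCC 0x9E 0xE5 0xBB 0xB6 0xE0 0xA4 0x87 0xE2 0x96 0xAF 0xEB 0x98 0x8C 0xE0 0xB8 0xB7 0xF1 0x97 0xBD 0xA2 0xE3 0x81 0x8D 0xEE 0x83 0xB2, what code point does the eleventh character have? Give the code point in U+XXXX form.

Offset 0: leading byte 0x32 = 00110010 → 1-byte char #1 = 32.
Offset 1: leading byte 0xF3 = 11110011 → 4-byte char #2 = F3 89 BC 96.
Offset 5: leading byte 0xE0 = 11100000 → 3-byte char #3 = E0 BD 98.
Offset 8: leading byte 0xCC = 11001100 → 2-byte char #4 = CC 9E.
Offset 10: leading byte 0xE5 = 11100101 → 3-byte char #5 = E5 BB B6.
Offset 13: leading byte 0xE0 = 11100000 → 3-byte char #6 = E0 A4 87.
Offset 16: leading byte 0xE2 = 11100010 → 3-byte char #7 = E2 96 AF.
Offset 19: leading byte 0xEB = 11101011 → 3-byte char #8 = EB 98 8C.
Offset 22: leading byte 0xE0 = 11100000 → 3-byte char #9 = E0 B8 B7.
Offset 25: leading byte 0xF1 = 11110001 → 4-byte char #10 = F1 97 BD A2.
Offset 29: leading byte 0xE3 = 11100011 → 3-byte char #11 = E3 81 8D.
Leading byte 0xE3 = 11100011 matches 1110xxxx → 3-byte sequence.
Byte 1: 0xE3 = 11100011, payload 0011 (4 bits).
Byte 2: 0x81 = 10000001 (10xxxxxx ✓), payload 000001.
Byte 3: 0x8D = 10001101 (10xxxxxx ✓), payload 001101.
Concatenate: 0011000001001101 = 0x304D (16 bits → U+304D).

U+304D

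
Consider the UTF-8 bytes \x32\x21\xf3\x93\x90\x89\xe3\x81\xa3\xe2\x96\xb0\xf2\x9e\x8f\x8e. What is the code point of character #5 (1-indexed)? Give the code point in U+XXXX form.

U+25B0

Offset 0: leading byte 0x32 = 00110010 → 1-byte char #1 = 32.
Offset 1: leading byte 0x21 = 00100001 → 1-byte char #2 = 21.
Offset 2: leading byte 0xF3 = 11110011 → 4-byte char #3 = F3 93 90 89.
Offset 6: leading byte 0xE3 = 11100011 → 3-byte char #4 = E3 81 A3.
Offset 9: leading byte 0xE2 = 11100010 → 3-byte char #5 = E2 96 B0.
Leading byte 0xE2 = 11100010 matches 1110xxxx → 3-byte sequence.
Byte 1: 0xE2 = 11100010, payload 0010 (4 bits).
Byte 2: 0x96 = 10010110 (10xxxxxx ✓), payload 010110.
Byte 3: 0xB0 = 10110000 (10xxxxxx ✓), payload 110000.
Concatenate: 0010010110110000 = 0x25B0 (16 bits → U+25B0).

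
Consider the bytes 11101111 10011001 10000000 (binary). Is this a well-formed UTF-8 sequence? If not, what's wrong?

valid

Leading byte 0xEF = 11101111 → 3-byte form.
Continuation bytes 0x99=10011001, 0x80=10000000 all match 10xxxxxx.
Decoded value 0xF640 is ≥ 0x800 (shortest form) and not a surrogate.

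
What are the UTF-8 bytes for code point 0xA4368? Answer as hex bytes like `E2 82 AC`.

F2 A4 8D A8

U+A4368 = 0xA4368 = 672616 decimal. In range U+10000–U+10FFFF → 4-byte form: 11110xxx 10xxxxxx 10xxxxxx 10xxxxxx.
Binary (21 bits): 010100100001101101000.
Split 3+6+6+6: 010 | 100100 | 001101 | 101000.
Byte 1: 11110010 = 0xF2.
Byte 2: 10100100 = 0xA4.
Byte 3: 10001101 = 0x8D.
Byte 4: 10101000 = 0xA8.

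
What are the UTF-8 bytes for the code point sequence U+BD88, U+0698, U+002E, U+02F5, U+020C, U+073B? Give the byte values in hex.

U+BD88: 3-byte form → EB B6 88.
U+0698: 2-byte form → DA 98.
U+002E: 1-byte form → 2E.
U+02F5: 2-byte form → CB B5.
U+020C: 2-byte form → C8 8C.
U+073B: 2-byte form → DC BB.
Concatenated (12 bytes): EB B6 88 DA 98 2E CB B5 C8 8C DC BB.

EB B6 88 DA 98 2E CB B5 C8 8C DC BB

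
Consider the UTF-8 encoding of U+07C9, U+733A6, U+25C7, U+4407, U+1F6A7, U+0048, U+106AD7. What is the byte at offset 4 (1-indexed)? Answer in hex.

0xB3

1-indexed offset 4 is 0-indexed offset 3.
U+07C9 → 2-byte form DF 89 at offsets 0–1.
U+733A6 → 4-byte form F1 B3 8E A6 at offsets 2–5.
Offset 3 falls in char 2's range; it's byte 2 of F1 B3 8E A6 = 0xB3.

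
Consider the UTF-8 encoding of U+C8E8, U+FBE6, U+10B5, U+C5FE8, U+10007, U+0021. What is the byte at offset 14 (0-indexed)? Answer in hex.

U+C8E8 → 3-byte form EC A3 A8 at offsets 0–2.
U+FBE6 → 3-byte form EF AF A6 at offsets 3–5.
U+10B5 → 3-byte form E1 82 B5 at offsets 6–8.
U+C5FE8 → 4-byte form F3 85 BF A8 at offsets 9–12.
U+10007 → 4-byte form F0 90 80 87 at offsets 13–16.
Offset 14 falls in char 5's range; it's byte 2 of F0 90 80 87 = 0x90.

0x90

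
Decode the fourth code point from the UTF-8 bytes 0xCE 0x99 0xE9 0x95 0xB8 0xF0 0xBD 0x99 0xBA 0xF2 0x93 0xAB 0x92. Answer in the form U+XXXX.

Offset 0: leading byte 0xCE = 11001110 → 2-byte char #1 = CE 99.
Offset 2: leading byte 0xE9 = 11101001 → 3-byte char #2 = E9 95 B8.
Offset 5: leading byte 0xF0 = 11110000 → 4-byte char #3 = F0 BD 99 BA.
Offset 9: leading byte 0xF2 = 11110010 → 4-byte char #4 = F2 93 AB 92.
Leading byte 0xF2 = 11110010 matches 11110xxx → 4-byte sequence.
Byte 1: 0xF2 = 11110010, payload 010 (3 bits).
Byte 2: 0x93 = 10010011 (10xxxxxx ✓), payload 010011.
Byte 3: 0xAB = 10101011 (10xxxxxx ✓), payload 101011.
Byte 4: 0x92 = 10010010 (10xxxxxx ✓), payload 010010.
Concatenate: 010010011101011010010 = 0x93AD2 (21 bits → U+93AD2).

U+93AD2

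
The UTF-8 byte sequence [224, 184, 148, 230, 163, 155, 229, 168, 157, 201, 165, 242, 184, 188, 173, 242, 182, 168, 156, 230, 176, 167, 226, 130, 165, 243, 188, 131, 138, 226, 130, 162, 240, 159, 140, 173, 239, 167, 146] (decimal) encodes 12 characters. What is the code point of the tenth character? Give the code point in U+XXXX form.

U+20A2

Offset 0: leading byte 0xE0 = 11100000 → 3-byte char #1 = E0 B8 94.
Offset 3: leading byte 0xE6 = 11100110 → 3-byte char #2 = E6 A3 9B.
Offset 6: leading byte 0xE5 = 11100101 → 3-byte char #3 = E5 A8 9D.
Offset 9: leading byte 0xC9 = 11001001 → 2-byte char #4 = C9 A5.
Offset 11: leading byte 0xF2 = 11110010 → 4-byte char #5 = F2 B8 BC AD.
Offset 15: leading byte 0xF2 = 11110010 → 4-byte char #6 = F2 B6 A8 9C.
Offset 19: leading byte 0xE6 = 11100110 → 3-byte char #7 = E6 B0 A7.
Offset 22: leading byte 0xE2 = 11100010 → 3-byte char #8 = E2 82 A5.
Offset 25: leading byte 0xF3 = 11110011 → 4-byte char #9 = F3 BC 83 8A.
Offset 29: leading byte 0xE2 = 11100010 → 3-byte char #10 = E2 82 A2.
Leading byte 0xE2 = 11100010 matches 1110xxxx → 3-byte sequence.
Byte 1: 0xE2 = 11100010, payload 0010 (4 bits).
Byte 2: 0x82 = 10000010 (10xxxxxx ✓), payload 000010.
Byte 3: 0xA2 = 10100010 (10xxxxxx ✓), payload 100010.
Concatenate: 0010000010100010 = 0x20A2 (16 bits → U+20A2).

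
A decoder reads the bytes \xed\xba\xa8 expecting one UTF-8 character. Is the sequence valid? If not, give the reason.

Structurally a 3-byte sequence; payload = 0xDEA8.
But 0xDEA8 is in U+D800–U+DFFF, the surrogate range. Surrogates are not Unicode scalar values and are forbidden in UTF-8.

invalid (encodes a surrogate (U+D800–U+DFFF))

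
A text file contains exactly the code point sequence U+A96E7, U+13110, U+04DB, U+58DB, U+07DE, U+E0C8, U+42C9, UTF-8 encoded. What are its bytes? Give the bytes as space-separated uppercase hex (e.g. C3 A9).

U+A96E7: 4-byte form → F2 A9 9B A7.
U+13110: 4-byte form → F0 93 84 90.
U+04DB: 2-byte form → D3 9B.
U+58DB: 3-byte form → E5 A3 9B.
U+07DE: 2-byte form → DF 9E.
U+E0C8: 3-byte form → EE 83 88.
U+42C9: 3-byte form → E4 8B 89.
Concatenated (21 bytes): F2 A9 9B A7 F0 93 84 90 D3 9B E5 A3 9B DF 9E EE 83 88 E4 8B 89.

F2 A9 9B A7 F0 93 84 90 D3 9B E5 A3 9B DF 9E EE 83 88 E4 8B 89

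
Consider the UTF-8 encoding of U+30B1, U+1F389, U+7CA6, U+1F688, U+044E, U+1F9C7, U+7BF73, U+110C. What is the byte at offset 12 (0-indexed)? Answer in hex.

0x9A

U+30B1 → 3-byte form E3 82 B1 at offsets 0–2.
U+1F389 → 4-byte form F0 9F 8E 89 at offsets 3–6.
U+7CA6 → 3-byte form E7 B2 A6 at offsets 7–9.
U+1F688 → 4-byte form F0 9F 9A 88 at offsets 10–13.
Offset 12 falls in char 4's range; it's byte 3 of F0 9F 9A 88 = 0x9A.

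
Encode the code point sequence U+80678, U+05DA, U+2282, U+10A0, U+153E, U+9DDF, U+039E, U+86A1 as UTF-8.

U+80678: 4-byte form → F2 80 99 B8.
U+05DA: 2-byte form → D7 9A.
U+2282: 3-byte form → E2 8A 82.
U+10A0: 3-byte form → E1 82 A0.
U+153E: 3-byte form → E1 94 BE.
U+9DDF: 3-byte form → E9 B7 9F.
U+039E: 2-byte form → CE 9E.
U+86A1: 3-byte form → E8 9A A1.
Concatenated (23 bytes): F2 80 99 B8 D7 9A E2 8A 82 E1 82 A0 E1 94 BE E9 B7 9F CE 9E E8 9A A1.

F2 80 99 B8 D7 9A E2 8A 82 E1 82 A0 E1 94 BE E9 B7 9F CE 9E E8 9A A1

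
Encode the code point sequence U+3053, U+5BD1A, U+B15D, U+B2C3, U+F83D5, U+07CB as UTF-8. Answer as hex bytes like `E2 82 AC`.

U+3053: 3-byte form → E3 81 93.
U+5BD1A: 4-byte form → F1 9B B4 9A.
U+B15D: 3-byte form → EB 85 9D.
U+B2C3: 3-byte form → EB 8B 83.
U+F83D5: 4-byte form → F3 B8 8F 95.
U+07CB: 2-byte form → DF 8B.
Concatenated (19 bytes): E3 81 93 F1 9B B4 9A EB 85 9D EB 8B 83 F3 B8 8F 95 DF 8B.

E3 81 93 F1 9B B4 9A EB 85 9D EB 8B 83 F3 B8 8F 95 DF 8B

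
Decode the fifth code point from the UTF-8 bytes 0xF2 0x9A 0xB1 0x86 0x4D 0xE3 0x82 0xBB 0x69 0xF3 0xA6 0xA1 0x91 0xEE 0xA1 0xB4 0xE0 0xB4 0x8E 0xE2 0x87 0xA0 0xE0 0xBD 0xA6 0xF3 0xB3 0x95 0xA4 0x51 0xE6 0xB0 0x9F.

Offset 0: leading byte 0xF2 = 11110010 → 4-byte char #1 = F2 9A B1 86.
Offset 4: leading byte 0x4D = 01001101 → 1-byte char #2 = 4D.
Offset 5: leading byte 0xE3 = 11100011 → 3-byte char #3 = E3 82 BB.
Offset 8: leading byte 0x69 = 01101001 → 1-byte char #4 = 69.
Offset 9: leading byte 0xF3 = 11110011 → 4-byte char #5 = F3 A6 A1 91.
Leading byte 0xF3 = 11110011 matches 11110xxx → 4-byte sequence.
Byte 1: 0xF3 = 11110011, payload 011 (3 bits).
Byte 2: 0xA6 = 10100110 (10xxxxxx ✓), payload 100110.
Byte 3: 0xA1 = 10100001 (10xxxxxx ✓), payload 100001.
Byte 4: 0x91 = 10010001 (10xxxxxx ✓), payload 010001.
Concatenate: 011100110100001010001 = 0xE6851 (21 bits → U+E6851).

U+E6851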